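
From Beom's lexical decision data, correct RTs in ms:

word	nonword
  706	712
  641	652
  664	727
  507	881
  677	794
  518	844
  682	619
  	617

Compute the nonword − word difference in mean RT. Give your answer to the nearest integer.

103 ms

M(word) = 4395/7 = 627.857
M(nonword) = 5846/8 = 730.750
Difference = 730.750 − 627.857 = 102.893 ms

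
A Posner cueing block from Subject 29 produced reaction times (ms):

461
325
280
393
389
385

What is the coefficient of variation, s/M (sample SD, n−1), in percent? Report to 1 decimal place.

n = 6, Σ = 2233, M = 372.1667
Σ(x−M)² = 19492.833; s = √(19492.833/5) = 62.4385
CV = 62.4385 / 372.1667 = 0.16777 = 16.777%

16.8%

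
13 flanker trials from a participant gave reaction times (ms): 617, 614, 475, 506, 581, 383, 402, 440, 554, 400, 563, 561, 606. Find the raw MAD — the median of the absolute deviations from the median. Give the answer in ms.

Sorted: 383, 400, 402, 440, 475, 506, 554, 561, 563, 581, 606, 614, 617 → median = 554
|x − 554|: 63, 60, 79, 48, 27, 171, 152, 114, 0, 154, 9, 7, 52
Sorted deviations: 0, 7, 9, 27, 48, 52, 60, 63, 79, 114, 152, 154, 171 → MAD = 60

60 ms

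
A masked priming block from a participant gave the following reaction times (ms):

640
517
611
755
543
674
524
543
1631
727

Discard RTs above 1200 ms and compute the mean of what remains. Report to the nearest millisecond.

Excluded: 1631
Retained (n=9): Σ = 5534
Mean = 5534/9 = 614.8889

615 ms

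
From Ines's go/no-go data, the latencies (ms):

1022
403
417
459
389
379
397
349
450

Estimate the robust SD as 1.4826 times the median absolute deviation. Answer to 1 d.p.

35.6 ms

Sorted: 349, 379, 389, 397, 403, 417, 450, 459, 1022 → median = 403
|x − 403| sorted: 0, 6, 14, 14, 24, 47, 54, 56, 619 → MAD = 24
Robust SD ≈ 1.4826 × 24 = 35.582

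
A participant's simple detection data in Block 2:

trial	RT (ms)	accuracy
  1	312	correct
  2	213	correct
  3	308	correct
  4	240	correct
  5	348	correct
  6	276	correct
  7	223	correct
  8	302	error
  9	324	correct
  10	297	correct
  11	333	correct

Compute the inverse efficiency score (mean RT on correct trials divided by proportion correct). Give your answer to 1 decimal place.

Correct trials (n=10): 312, 213, 308, 240, 348, 276, 223, 324, 297, 333
Mean correct RT = 2874/10 = 287.4000 ms
Proportion correct = 10/11
IES = 287.4000 / (10/11) = 316.140 ms

316.1 ms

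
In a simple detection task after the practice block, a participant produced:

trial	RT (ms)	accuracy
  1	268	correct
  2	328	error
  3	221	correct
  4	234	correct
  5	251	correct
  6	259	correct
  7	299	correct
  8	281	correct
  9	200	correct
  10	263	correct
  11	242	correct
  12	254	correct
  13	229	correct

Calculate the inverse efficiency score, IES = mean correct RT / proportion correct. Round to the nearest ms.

271 ms

Correct trials (n=12): 268, 221, 234, 251, 259, 299, 281, 200, 263, 242, 254, 229
Mean correct RT = 3001/12 = 250.0833 ms
Proportion correct = 12/13
IES = 250.0833 / (12/13) = 270.924 ms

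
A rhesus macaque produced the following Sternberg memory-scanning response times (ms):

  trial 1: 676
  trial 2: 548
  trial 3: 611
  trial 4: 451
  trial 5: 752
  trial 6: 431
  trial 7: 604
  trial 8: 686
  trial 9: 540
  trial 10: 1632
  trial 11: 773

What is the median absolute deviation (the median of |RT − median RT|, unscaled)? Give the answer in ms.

Sorted: 431, 451, 540, 548, 604, 611, 676, 686, 752, 773, 1632 → median = 611
|x − 611|: 65, 63, 0, 160, 141, 180, 7, 75, 71, 1021, 162
Sorted deviations: 0, 7, 63, 65, 71, 75, 141, 160, 162, 180, 1021 → MAD = 75

75 ms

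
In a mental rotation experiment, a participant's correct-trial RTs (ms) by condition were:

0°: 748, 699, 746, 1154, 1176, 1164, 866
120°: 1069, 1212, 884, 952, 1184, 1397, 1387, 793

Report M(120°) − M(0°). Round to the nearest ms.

M(0°) = 6553/7 = 936.143
M(120°) = 8878/8 = 1109.750
Difference = 1109.750 − 936.143 = 173.607 ms

174 ms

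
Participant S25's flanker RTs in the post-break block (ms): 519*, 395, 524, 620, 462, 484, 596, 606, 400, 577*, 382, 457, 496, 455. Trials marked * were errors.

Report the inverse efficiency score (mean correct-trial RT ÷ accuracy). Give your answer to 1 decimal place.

571.4 ms

Correct trials (n=12): 395, 524, 620, 462, 484, 596, 606, 400, 382, 457, 496, 455
Mean correct RT = 5877/12 = 489.7500 ms
Proportion correct = 12/14
IES = 489.7500 / (12/14) = 571.375 ms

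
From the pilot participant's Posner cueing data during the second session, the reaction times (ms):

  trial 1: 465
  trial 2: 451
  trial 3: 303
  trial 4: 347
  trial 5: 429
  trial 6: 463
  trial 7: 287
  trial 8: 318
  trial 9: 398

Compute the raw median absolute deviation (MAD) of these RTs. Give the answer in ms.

65 ms

Sorted: 287, 303, 318, 347, 398, 429, 451, 463, 465 → median = 398
|x − 398|: 67, 53, 95, 51, 31, 65, 111, 80, 0
Sorted deviations: 0, 31, 51, 53, 65, 67, 80, 95, 111 → MAD = 65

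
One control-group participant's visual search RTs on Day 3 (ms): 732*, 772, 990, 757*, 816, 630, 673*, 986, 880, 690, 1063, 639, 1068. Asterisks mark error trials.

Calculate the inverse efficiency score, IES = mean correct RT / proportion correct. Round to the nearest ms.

1109 ms

Correct trials (n=10): 772, 990, 816, 630, 986, 880, 690, 1063, 639, 1068
Mean correct RT = 8534/10 = 853.4000 ms
Proportion correct = 10/13
IES = 853.4000 / (10/13) = 1109.420 ms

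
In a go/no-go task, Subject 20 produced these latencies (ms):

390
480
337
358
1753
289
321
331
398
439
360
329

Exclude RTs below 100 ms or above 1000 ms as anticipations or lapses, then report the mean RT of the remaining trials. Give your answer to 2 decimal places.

366.55 ms

Excluded: 1753
Retained (n=11): Σ = 4032
Mean = 4032/11 = 366.5455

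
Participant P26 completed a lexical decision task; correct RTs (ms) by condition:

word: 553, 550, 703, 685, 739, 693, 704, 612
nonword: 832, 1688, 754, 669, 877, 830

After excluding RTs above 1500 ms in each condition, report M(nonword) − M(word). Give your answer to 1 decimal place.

nonword: exclude 1688
M(word) = 5239/8 = 654.875
M(nonword) = 3962/5 = 792.400
Difference = 792.400 − 654.875 = 137.525 ms

137.5 ms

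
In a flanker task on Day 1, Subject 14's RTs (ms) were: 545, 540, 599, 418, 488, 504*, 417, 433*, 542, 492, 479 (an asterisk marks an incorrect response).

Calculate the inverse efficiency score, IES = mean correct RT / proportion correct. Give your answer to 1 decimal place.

Correct trials (n=9): 545, 540, 599, 418, 488, 417, 542, 492, 479
Mean correct RT = 4520/9 = 502.2222 ms
Proportion correct = 9/11
IES = 502.2222 / (9/11) = 613.827 ms

613.8 ms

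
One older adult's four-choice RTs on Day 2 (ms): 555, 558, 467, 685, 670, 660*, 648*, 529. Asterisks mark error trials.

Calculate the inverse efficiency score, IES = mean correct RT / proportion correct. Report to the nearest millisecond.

770 ms

Correct trials (n=6): 555, 558, 467, 685, 670, 529
Mean correct RT = 3464/6 = 577.3333 ms
Proportion correct = 6/8
IES = 577.3333 / (6/8) = 769.778 ms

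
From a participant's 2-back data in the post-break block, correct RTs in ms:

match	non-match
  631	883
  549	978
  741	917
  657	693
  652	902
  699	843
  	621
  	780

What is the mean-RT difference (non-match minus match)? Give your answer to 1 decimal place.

172.3 ms

M(match) = 3929/6 = 654.833
M(non-match) = 6617/8 = 827.125
Difference = 827.125 − 654.833 = 172.292 ms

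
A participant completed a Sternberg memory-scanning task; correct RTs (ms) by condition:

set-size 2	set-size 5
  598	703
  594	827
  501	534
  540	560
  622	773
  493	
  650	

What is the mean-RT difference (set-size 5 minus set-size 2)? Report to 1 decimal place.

108.3 ms

M(set-size 2) = 3998/7 = 571.143
M(set-size 5) = 3397/5 = 679.400
Difference = 679.400 − 571.143 = 108.257 ms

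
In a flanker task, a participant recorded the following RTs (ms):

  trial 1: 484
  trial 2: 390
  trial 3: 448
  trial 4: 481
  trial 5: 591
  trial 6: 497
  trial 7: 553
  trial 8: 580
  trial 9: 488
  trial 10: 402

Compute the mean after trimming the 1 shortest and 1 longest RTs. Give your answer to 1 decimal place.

491.6 ms

Sorted: 390, 402, 448, 481, 484, 488, 497, 553, 580, 591
Drop lowest 1 (390) and highest 1 (591)
Remaining (n=8): Σ = 3933, mean = 3933/8 = 491.625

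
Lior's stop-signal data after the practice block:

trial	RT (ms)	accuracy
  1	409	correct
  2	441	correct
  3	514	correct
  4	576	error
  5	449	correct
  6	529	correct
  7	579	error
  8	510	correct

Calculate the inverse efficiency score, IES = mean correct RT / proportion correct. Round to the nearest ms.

634 ms

Correct trials (n=6): 409, 441, 514, 449, 529, 510
Mean correct RT = 2852/6 = 475.3333 ms
Proportion correct = 6/8
IES = 475.3333 / (6/8) = 633.778 ms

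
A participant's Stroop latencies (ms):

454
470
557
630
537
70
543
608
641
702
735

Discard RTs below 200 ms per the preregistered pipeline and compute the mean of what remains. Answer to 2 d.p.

Excluded: 70
Retained (n=10): Σ = 5877
Mean = 5877/10 = 587.7000

587.70 ms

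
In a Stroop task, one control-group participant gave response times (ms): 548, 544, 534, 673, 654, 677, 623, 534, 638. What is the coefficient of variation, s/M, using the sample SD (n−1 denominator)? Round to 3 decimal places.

0.103

n = 9, Σ = 5425, M = 602.7778
Σ(x−M)² = 30629.556; s = √(30629.556/8) = 61.8764
CV = 61.8764 / 602.7778 = 0.10265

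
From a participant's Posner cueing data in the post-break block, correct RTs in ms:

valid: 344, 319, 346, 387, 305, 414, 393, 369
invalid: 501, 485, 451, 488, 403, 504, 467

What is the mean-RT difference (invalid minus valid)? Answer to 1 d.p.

111.7 ms

M(valid) = 2877/8 = 359.625
M(invalid) = 3299/7 = 471.286
Difference = 471.286 − 359.625 = 111.661 ms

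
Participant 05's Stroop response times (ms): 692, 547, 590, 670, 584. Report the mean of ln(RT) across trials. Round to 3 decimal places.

6.420

ln(RT): 6.5396, 6.3044, 6.3801, 6.5073, 6.3699
Σ ln(RT) = 32.1013
Mean = 32.1013/5 = 6.42027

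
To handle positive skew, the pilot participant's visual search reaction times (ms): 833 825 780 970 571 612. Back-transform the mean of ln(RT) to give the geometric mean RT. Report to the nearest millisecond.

753 ms

ln(RT): 6.7250, 6.7154, 6.6593, 6.8773, 6.3474, 6.4167
Mean ln(RT) = 39.7411/6 = 6.62352
Geometric mean = exp(6.62352) = 752.59 ms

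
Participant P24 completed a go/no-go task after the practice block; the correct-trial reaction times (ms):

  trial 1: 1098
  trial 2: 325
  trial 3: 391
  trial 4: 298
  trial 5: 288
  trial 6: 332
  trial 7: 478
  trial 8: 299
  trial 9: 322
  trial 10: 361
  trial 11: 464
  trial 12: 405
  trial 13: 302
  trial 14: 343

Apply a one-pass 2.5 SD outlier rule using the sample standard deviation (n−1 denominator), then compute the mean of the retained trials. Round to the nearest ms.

n = 14, ΣRT = 5706, M = 407.571
Σ(x−M)² = 560543.43; s = √(560543.43/13) = 207.650
Cutoffs: 407.571 ± 2.5·207.650 → [-111.6, 926.7]
Outside: 1098 → excluded.
Retained (n=13): Σ = 4608, mean = 4608/13 = 354.462

354 ms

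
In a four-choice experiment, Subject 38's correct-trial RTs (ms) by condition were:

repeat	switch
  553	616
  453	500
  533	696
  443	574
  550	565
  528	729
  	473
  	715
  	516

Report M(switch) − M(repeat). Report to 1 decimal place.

M(repeat) = 3060/6 = 510.000
M(switch) = 5384/9 = 598.222
Difference = 598.222 − 510.000 = 88.222 ms

88.2 ms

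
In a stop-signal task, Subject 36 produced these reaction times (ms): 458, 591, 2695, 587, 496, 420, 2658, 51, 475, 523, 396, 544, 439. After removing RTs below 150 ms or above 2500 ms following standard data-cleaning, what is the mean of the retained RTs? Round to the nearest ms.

493 ms

Excluded: 51, 2658, 2695
Retained (n=10): Σ = 4929
Mean = 4929/10 = 492.9000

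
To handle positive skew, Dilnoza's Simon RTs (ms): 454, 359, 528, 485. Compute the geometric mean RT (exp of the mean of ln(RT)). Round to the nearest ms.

ln(RT): 6.1181, 5.8833, 6.2691, 6.1841
Mean ln(RT) = 24.4547/4 = 6.11367
Geometric mean = exp(6.11367) = 451.99 ms

452 ms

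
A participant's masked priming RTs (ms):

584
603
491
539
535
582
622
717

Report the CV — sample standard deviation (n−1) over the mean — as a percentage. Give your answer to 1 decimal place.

11.7%

n = 8, Σ = 4673, M = 584.1250
Σ(x−M)² = 32572.875; s = √(32572.875/7) = 68.2149
CV = 68.2149 / 584.1250 = 0.11678 = 11.678%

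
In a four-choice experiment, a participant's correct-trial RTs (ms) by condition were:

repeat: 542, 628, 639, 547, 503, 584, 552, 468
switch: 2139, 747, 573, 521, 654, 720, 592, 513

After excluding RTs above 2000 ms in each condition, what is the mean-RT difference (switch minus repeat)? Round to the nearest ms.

59 ms

switch: exclude 2139
M(repeat) = 4463/8 = 557.875
M(switch) = 4320/7 = 617.143
Difference = 617.143 − 557.875 = 59.268 ms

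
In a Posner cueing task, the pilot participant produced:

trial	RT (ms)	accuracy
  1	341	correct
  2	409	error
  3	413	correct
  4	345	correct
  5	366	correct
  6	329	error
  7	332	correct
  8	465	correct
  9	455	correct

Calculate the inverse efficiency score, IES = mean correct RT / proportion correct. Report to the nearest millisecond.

Correct trials (n=7): 341, 413, 345, 366, 332, 465, 455
Mean correct RT = 2717/7 = 388.1429 ms
Proportion correct = 7/9
IES = 388.1429 / (7/9) = 499.041 ms

499 ms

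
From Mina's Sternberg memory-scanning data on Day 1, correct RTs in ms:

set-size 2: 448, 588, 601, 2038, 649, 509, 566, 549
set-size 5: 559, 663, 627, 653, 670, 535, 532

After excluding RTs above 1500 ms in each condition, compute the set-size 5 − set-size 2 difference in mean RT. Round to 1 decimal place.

set-size 2: exclude 2038
M(set-size 2) = 3910/7 = 558.571
M(set-size 5) = 4239/7 = 605.571
Difference = 605.571 − 558.571 = 47.000 ms

47.0 ms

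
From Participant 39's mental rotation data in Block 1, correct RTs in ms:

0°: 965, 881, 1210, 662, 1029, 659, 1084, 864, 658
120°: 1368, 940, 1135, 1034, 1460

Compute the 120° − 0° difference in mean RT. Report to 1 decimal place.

297.2 ms

M(0°) = 8012/9 = 890.222
M(120°) = 5937/5 = 1187.400
Difference = 1187.400 − 890.222 = 297.178 ms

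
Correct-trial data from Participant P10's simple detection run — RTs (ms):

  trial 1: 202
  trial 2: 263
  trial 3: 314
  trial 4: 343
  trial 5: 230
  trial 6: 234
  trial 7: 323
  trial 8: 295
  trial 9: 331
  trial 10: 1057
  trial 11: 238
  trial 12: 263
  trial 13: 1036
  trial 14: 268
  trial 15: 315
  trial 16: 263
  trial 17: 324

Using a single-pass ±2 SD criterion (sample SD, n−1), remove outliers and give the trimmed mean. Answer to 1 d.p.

280.4 ms

n = 17, ΣRT = 6299, M = 370.529
Σ(x−M)² = 1062376.24; s = √(1062376.24/16) = 257.679
Cutoffs: 370.529 ± 2·257.679 → [-144.8, 885.9]
Outside: 1036, 1057 → excluded.
Retained (n=15): Σ = 4206, mean = 4206/15 = 280.400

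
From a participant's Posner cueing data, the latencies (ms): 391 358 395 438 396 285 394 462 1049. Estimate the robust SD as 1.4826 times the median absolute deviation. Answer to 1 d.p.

54.9 ms

Sorted: 285, 358, 391, 394, 395, 396, 438, 462, 1049 → median = 395
|x − 395| sorted: 0, 1, 1, 4, 37, 43, 67, 110, 654 → MAD = 37
Robust SD ≈ 1.4826 × 37 = 54.856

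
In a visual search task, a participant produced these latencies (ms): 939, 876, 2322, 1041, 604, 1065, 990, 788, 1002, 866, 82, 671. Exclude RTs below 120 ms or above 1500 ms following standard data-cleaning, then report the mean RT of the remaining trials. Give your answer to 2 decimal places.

884.20 ms

Excluded: 82, 2322
Retained (n=10): Σ = 8842
Mean = 8842/10 = 884.2000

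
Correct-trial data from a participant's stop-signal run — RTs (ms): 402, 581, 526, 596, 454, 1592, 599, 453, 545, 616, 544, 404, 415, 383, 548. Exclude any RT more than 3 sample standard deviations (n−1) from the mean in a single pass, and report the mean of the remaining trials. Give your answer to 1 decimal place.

504.7 ms

n = 15, ΣRT = 8658, M = 577.200
Σ(x−M)² = 1193100.40; s = √(1193100.40/14) = 291.927
Cutoffs: 577.200 ± 3·291.927 → [-298.6, 1453.0]
Outside: 1592 → excluded.
Retained (n=14): Σ = 7066, mean = 7066/14 = 504.714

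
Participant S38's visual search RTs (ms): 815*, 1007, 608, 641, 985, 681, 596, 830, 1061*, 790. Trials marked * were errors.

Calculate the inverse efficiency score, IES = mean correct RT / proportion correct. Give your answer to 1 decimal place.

Correct trials (n=8): 1007, 608, 641, 985, 681, 596, 830, 790
Mean correct RT = 6138/8 = 767.2500 ms
Proportion correct = 8/10
IES = 767.2500 / (8/10) = 959.062 ms

959.1 ms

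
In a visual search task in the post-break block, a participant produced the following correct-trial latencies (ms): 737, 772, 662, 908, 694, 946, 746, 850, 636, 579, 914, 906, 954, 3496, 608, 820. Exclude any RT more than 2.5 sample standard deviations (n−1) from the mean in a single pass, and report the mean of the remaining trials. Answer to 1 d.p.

782.1 ms

n = 16, ΣRT = 15228, M = 951.750
Σ(x−M)² = 7134345.00; s = √(7134345.00/15) = 689.654
Cutoffs: 951.750 ± 2.5·689.654 → [-772.4, 2675.9]
Outside: 3496 → excluded.
Retained (n=15): Σ = 11732, mean = 11732/15 = 782.133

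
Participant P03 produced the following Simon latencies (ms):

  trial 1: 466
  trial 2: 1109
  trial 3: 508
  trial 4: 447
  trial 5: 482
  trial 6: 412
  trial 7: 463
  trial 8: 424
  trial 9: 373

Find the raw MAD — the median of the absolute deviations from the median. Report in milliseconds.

Sorted: 373, 412, 424, 447, 463, 466, 482, 508, 1109 → median = 463
|x − 463|: 3, 646, 45, 16, 19, 51, 0, 39, 90
Sorted deviations: 0, 3, 16, 19, 39, 45, 51, 90, 646 → MAD = 39

39 ms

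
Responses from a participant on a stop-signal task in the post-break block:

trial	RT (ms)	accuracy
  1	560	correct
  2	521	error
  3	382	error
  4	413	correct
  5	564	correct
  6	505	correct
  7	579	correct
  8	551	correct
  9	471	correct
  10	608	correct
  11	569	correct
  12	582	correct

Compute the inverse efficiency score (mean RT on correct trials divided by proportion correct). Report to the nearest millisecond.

648 ms

Correct trials (n=10): 560, 413, 564, 505, 579, 551, 471, 608, 569, 582
Mean correct RT = 5402/10 = 540.2000 ms
Proportion correct = 10/12
IES = 540.2000 / (10/12) = 648.240 ms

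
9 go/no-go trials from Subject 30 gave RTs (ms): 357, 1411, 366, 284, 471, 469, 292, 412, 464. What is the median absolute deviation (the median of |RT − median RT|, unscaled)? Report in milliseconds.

Sorted: 284, 292, 357, 366, 412, 464, 469, 471, 1411 → median = 412
|x − 412|: 55, 999, 46, 128, 59, 57, 120, 0, 52
Sorted deviations: 0, 46, 52, 55, 57, 59, 120, 128, 999 → MAD = 57

57 ms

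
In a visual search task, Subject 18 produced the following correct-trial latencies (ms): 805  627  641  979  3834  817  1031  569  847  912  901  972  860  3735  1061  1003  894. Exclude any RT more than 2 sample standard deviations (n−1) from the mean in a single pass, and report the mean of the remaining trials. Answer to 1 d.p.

861.3 ms

n = 17, ΣRT = 20488, M = 1205.176
Σ(x−M)² = 15399116.47; s = √(15399116.47/16) = 981.043
Cutoffs: 1205.176 ± 2·981.043 → [-756.9, 3167.3]
Outside: 3735, 3834 → excluded.
Retained (n=15): Σ = 12919, mean = 12919/15 = 861.267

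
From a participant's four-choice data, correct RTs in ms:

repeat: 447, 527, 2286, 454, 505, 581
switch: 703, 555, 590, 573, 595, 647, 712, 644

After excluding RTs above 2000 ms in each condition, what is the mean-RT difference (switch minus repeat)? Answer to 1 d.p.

124.6 ms

repeat: exclude 2286
M(repeat) = 2514/5 = 502.800
M(switch) = 5019/8 = 627.375
Difference = 627.375 − 502.800 = 124.575 ms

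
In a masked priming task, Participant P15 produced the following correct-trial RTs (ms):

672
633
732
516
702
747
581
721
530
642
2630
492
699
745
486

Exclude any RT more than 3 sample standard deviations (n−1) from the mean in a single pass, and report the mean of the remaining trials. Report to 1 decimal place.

n = 15, ΣRT = 11528, M = 768.533
Σ(x−M)² = 3834765.73; s = √(3834765.73/14) = 523.366
Cutoffs: 768.533 ± 3·523.366 → [-801.6, 2338.6]
Outside: 2630 → excluded.
Retained (n=14): Σ = 8898, mean = 8898/14 = 635.571

635.6 ms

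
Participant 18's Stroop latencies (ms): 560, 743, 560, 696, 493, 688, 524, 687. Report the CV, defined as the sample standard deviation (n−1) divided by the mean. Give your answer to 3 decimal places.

n = 8, Σ = 4951, M = 618.8750
Σ(x−M)² = 62552.875; s = √(62552.875/7) = 94.5311
CV = 94.5311 / 618.8750 = 0.15275

0.153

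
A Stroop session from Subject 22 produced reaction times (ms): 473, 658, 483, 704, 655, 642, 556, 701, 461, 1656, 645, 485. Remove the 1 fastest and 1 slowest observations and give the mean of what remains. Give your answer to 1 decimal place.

600.2 ms

Sorted: 461, 473, 483, 485, 556, 642, 645, 655, 658, 701, 704, 1656
Drop lowest 1 (461) and highest 1 (1656)
Remaining (n=10): Σ = 6002, mean = 6002/10 = 600.200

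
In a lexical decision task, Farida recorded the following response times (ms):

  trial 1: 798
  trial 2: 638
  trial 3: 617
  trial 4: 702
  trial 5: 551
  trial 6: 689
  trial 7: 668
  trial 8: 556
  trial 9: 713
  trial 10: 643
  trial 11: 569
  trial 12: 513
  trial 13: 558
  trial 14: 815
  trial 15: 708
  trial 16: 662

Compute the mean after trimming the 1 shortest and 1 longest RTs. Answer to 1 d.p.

Sorted: 513, 551, 556, 558, 569, 617, 638, 643, 662, 668, 689, 702, 708, 713, 798, 815
Drop lowest 1 (513) and highest 1 (815)
Remaining (n=14): Σ = 9072, mean = 9072/14 = 648.000

648.0 ms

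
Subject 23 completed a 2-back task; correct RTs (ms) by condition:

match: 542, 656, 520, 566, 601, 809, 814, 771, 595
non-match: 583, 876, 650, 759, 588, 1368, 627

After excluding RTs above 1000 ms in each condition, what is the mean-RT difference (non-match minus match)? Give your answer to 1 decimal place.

non-match: exclude 1368
M(match) = 5874/9 = 652.667
M(non-match) = 4083/6 = 680.500
Difference = 680.500 − 652.667 = 27.833 ms

27.8 ms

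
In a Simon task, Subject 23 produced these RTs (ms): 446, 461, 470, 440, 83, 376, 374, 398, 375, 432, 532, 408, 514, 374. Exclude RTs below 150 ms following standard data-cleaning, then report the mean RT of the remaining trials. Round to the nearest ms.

Excluded: 83
Retained (n=13): Σ = 5600
Mean = 5600/13 = 430.7692

431 ms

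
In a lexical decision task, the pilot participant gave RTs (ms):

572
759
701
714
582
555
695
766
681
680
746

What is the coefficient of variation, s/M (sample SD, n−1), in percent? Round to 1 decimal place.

11.1%

n = 11, Σ = 7451, M = 677.3636
Σ(x−M)² = 56632.545; s = √(56632.545/10) = 75.2546
CV = 75.2546 / 677.3636 = 0.11110 = 11.110%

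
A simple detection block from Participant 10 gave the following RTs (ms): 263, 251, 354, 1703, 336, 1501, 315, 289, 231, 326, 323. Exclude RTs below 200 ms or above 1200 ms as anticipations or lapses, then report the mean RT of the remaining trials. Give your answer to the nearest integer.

299 ms

Excluded: 1501, 1703
Retained (n=9): Σ = 2688
Mean = 2688/9 = 298.6667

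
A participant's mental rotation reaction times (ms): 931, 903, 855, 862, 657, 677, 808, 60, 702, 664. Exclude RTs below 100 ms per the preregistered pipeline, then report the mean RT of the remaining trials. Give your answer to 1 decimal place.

Excluded: 60
Retained (n=9): Σ = 7059
Mean = 7059/9 = 784.3333

784.3 ms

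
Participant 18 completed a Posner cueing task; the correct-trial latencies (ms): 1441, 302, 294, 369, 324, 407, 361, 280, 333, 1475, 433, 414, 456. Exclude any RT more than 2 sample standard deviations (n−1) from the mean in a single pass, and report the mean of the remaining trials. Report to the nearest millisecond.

361 ms

n = 13, ΣRT = 6889, M = 529.923
Σ(x−M)² = 2072322.92; s = √(2072322.92/12) = 415.564
Cutoffs: 529.923 ± 2·415.564 → [-301.2, 1361.1]
Outside: 1441, 1475 → excluded.
Retained (n=11): Σ = 3973, mean = 3973/11 = 361.182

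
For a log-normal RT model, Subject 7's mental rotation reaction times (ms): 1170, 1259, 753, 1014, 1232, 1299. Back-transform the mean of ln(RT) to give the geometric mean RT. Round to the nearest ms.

ln(RT): 7.0648, 7.1381, 6.6241, 6.9217, 7.1164, 7.1694
Mean ln(RT) = 42.0343/6 = 7.00572
Geometric mean = exp(7.00572) = 1102.92 ms

1103 ms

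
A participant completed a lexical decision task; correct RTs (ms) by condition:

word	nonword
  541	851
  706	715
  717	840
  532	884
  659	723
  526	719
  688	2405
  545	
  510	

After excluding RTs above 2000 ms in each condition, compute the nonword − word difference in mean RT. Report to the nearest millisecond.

nonword: exclude 2405
M(word) = 5424/9 = 602.667
M(nonword) = 4732/6 = 788.667
Difference = 788.667 − 602.667 = 186.000 ms

186 ms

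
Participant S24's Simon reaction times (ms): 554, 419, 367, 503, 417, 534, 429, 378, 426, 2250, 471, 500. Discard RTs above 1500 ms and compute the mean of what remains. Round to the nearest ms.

454 ms

Excluded: 2250
Retained (n=11): Σ = 4998
Mean = 4998/11 = 454.3636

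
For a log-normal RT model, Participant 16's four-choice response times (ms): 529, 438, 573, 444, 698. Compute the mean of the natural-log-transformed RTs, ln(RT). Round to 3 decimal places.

ln(RT): 6.2710, 6.0822, 6.3509, 6.0958, 6.5482
Σ ln(RT) = 31.3481
Mean = 31.3481/5 = 6.26963

6.270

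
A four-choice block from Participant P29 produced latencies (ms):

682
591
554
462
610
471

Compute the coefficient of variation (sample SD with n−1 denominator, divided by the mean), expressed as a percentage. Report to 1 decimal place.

15.1%

n = 6, Σ = 3370, M = 561.6667
Σ(x−M)² = 35889.333; s = √(35889.333/5) = 84.7223
CV = 84.7223 / 561.6667 = 0.15084 = 15.084%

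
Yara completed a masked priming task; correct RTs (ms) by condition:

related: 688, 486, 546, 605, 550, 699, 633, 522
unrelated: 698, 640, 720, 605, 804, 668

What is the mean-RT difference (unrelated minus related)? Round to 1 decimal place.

M(related) = 4729/8 = 591.125
M(unrelated) = 4135/6 = 689.167
Difference = 689.167 − 591.125 = 98.042 ms

98.0 ms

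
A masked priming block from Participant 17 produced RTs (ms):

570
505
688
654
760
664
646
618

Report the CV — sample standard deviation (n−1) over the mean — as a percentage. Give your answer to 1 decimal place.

12.0%

n = 8, Σ = 5105, M = 638.1250
Σ(x−M)² = 41092.875; s = √(41092.875/7) = 76.6186
CV = 76.6186 / 638.1250 = 0.12007 = 12.007%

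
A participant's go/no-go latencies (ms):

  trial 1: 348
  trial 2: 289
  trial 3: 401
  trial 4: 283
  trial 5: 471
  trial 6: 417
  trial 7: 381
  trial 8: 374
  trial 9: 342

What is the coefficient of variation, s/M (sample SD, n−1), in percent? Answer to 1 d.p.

n = 9, Σ = 3306, M = 367.3333
Σ(x−M)² = 28842.000; s = √(28842.000/8) = 60.0437
CV = 60.0437 / 367.3333 = 0.16346 = 16.346%

16.3%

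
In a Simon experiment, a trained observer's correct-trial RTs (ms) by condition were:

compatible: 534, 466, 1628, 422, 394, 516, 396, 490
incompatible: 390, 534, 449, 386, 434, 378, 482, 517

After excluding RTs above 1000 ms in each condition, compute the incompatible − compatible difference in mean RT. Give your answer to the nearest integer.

compatible: exclude 1628
M(compatible) = 3218/7 = 459.714
M(incompatible) = 3570/8 = 446.250
Difference = 446.250 − 459.714 = -13.464 ms

-13 ms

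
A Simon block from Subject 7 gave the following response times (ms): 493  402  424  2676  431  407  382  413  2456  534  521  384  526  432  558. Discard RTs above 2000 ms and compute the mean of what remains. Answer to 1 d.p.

454.4 ms

Excluded: 2456, 2676
Retained (n=13): Σ = 5907
Mean = 5907/13 = 454.3846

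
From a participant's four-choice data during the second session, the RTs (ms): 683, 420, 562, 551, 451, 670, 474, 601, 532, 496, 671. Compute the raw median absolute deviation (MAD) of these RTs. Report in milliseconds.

77 ms

Sorted: 420, 451, 474, 496, 532, 551, 562, 601, 670, 671, 683 → median = 551
|x − 551|: 132, 131, 11, 0, 100, 119, 77, 50, 19, 55, 120
Sorted deviations: 0, 11, 19, 50, 55, 77, 100, 119, 120, 131, 132 → MAD = 77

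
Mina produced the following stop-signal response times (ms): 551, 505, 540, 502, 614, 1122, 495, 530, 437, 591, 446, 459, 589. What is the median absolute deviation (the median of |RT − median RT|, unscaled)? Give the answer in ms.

59 ms

Sorted: 437, 446, 459, 495, 502, 505, 530, 540, 551, 589, 591, 614, 1122 → median = 530
|x − 530|: 21, 25, 10, 28, 84, 592, 35, 0, 93, 61, 84, 71, 59
Sorted deviations: 0, 10, 21, 25, 28, 35, 59, 61, 71, 84, 84, 93, 592 → MAD = 59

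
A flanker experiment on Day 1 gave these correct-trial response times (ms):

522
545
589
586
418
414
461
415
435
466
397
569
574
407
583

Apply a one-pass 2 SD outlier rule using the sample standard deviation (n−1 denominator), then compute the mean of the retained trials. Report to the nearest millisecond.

492 ms

n = 15, ΣRT = 7381, M = 492.067
Σ(x−M)² = 81512.93; s = √(81512.93/14) = 76.304
Cutoffs: 492.067 ± 2·76.304 → [339.5, 644.7]
No RTs fall outside the cutoffs; all 15 retained. Mean = 7381/15 = 492.067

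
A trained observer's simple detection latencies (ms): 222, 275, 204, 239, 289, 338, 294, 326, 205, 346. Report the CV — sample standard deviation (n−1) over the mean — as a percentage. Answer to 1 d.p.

19.7%

n = 10, Σ = 2738, M = 273.8000
Σ(x−M)² = 26199.600; s = √(26199.600/9) = 53.9543
CV = 53.9543 / 273.8000 = 0.19706 = 19.706%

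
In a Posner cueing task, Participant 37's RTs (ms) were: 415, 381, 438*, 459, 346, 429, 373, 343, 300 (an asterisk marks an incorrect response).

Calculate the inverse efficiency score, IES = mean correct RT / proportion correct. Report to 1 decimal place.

Correct trials (n=8): 415, 381, 459, 346, 429, 373, 343, 300
Mean correct RT = 3046/8 = 380.7500 ms
Proportion correct = 8/9
IES = 380.7500 / (8/9) = 428.344 ms

428.3 ms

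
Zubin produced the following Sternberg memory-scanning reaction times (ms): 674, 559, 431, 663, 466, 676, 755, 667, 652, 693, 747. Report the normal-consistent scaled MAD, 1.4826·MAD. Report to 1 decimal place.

Sorted: 431, 466, 559, 652, 663, 667, 674, 676, 693, 747, 755 → median = 667
|x − 667| sorted: 0, 4, 7, 9, 15, 26, 80, 88, 108, 201, 236 → MAD = 26
Robust SD ≈ 1.4826 × 26 = 38.548

38.5 ms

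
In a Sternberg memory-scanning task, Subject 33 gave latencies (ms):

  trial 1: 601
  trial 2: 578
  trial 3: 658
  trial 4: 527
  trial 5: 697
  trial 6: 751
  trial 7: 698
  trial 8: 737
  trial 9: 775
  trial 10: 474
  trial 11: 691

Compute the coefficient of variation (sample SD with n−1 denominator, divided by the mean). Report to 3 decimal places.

0.148

n = 11, Σ = 7187, M = 653.3636
Σ(x−M)² = 93218.545; s = √(93218.545/10) = 96.5498
CV = 96.5498 / 653.3636 = 0.14777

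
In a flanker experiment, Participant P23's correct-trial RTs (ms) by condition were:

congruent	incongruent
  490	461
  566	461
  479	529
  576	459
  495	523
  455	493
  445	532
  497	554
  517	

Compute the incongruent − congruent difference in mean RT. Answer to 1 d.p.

M(congruent) = 4520/9 = 502.222
M(incongruent) = 4012/8 = 501.500
Difference = 501.500 − 502.222 = -0.722 ms

-0.7 ms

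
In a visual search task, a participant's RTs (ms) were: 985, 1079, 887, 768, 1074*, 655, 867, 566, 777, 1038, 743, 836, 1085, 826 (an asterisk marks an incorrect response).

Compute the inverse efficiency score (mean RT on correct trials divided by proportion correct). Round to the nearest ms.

Correct trials (n=13): 985, 1079, 887, 768, 655, 867, 566, 777, 1038, 743, 836, 1085, 826
Mean correct RT = 11112/13 = 854.7692 ms
Proportion correct = 13/14
IES = 854.7692 / (13/14) = 920.521 ms

921 ms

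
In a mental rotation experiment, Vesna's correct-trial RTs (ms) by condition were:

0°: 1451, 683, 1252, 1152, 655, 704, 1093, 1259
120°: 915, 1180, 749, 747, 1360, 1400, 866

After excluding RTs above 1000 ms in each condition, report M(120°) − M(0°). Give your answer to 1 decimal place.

138.6 ms

0°: exclude 1451, 1252, 1152, 1093, 1259
120°: exclude 1180, 1360, 1400
M(0°) = 2042/3 = 680.667
M(120°) = 3277/4 = 819.250
Difference = 819.250 − 680.667 = 138.583 ms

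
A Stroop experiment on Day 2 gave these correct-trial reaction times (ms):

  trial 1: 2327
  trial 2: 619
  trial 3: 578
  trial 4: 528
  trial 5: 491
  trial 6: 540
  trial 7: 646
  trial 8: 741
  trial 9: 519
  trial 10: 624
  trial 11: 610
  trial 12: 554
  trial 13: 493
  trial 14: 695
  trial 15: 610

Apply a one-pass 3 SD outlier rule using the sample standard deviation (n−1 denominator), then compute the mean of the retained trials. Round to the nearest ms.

n = 15, ΣRT = 10575, M = 705.000
Σ(x−M)² = 2890588.00; s = √(2890588.00/14) = 454.390
Cutoffs: 705.000 ± 3·454.390 → [-658.2, 2068.2]
Outside: 2327 → excluded.
Retained (n=14): Σ = 8248, mean = 8248/14 = 589.143

589 ms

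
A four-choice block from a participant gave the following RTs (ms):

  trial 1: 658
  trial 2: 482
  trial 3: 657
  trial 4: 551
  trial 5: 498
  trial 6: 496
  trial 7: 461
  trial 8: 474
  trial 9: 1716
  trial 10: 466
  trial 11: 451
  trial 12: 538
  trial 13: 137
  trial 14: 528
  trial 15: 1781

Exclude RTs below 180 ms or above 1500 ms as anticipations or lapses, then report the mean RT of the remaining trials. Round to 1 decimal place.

Excluded: 137, 1716, 1781
Retained (n=12): Σ = 6260
Mean = 6260/12 = 521.6667

521.7 ms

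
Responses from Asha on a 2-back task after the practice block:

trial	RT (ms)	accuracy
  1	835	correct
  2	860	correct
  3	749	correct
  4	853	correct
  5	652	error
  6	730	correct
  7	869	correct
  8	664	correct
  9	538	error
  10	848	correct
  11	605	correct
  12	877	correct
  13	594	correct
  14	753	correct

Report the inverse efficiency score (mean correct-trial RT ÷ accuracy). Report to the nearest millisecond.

898 ms

Correct trials (n=12): 835, 860, 749, 853, 730, 869, 664, 848, 605, 877, 594, 753
Mean correct RT = 9237/12 = 769.7500 ms
Proportion correct = 12/14
IES = 769.7500 / (12/14) = 898.042 ms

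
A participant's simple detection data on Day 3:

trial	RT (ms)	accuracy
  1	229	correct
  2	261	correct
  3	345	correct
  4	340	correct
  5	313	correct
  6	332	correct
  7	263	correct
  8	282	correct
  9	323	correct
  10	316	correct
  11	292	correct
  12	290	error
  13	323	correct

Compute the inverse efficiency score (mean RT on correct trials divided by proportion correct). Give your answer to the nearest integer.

Correct trials (n=12): 229, 261, 345, 340, 313, 332, 263, 282, 323, 316, 292, 323
Mean correct RT = 3619/12 = 301.5833 ms
Proportion correct = 12/13
IES = 301.5833 / (12/13) = 326.715 ms

327 ms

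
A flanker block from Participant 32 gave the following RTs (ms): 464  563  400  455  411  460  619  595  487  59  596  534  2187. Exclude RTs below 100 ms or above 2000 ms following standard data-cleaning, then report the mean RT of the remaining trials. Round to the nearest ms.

Excluded: 59, 2187
Retained (n=11): Σ = 5584
Mean = 5584/11 = 507.6364

508 ms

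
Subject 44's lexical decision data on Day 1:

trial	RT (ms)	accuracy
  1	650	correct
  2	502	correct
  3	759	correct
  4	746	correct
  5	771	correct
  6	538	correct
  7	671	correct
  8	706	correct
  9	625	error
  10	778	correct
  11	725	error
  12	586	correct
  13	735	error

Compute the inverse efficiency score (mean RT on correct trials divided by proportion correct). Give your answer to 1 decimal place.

Correct trials (n=10): 650, 502, 759, 746, 771, 538, 671, 706, 778, 586
Mean correct RT = 6707/10 = 670.7000 ms
Proportion correct = 10/13
IES = 670.7000 / (10/13) = 871.910 ms

871.9 ms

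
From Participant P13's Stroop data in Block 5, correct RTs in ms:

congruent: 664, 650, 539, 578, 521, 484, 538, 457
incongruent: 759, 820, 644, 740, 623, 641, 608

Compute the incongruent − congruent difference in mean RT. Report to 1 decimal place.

M(congruent) = 4431/8 = 553.875
M(incongruent) = 4835/7 = 690.714
Difference = 690.714 − 553.875 = 136.839 ms

136.8 ms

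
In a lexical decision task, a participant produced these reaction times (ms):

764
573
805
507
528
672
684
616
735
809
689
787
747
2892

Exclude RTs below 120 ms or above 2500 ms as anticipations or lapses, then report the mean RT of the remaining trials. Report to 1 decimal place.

685.8 ms

Excluded: 2892
Retained (n=13): Σ = 8916
Mean = 8916/13 = 685.8462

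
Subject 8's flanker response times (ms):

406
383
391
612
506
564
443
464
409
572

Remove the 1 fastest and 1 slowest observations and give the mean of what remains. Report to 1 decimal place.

Sorted: 383, 391, 406, 409, 443, 464, 506, 564, 572, 612
Drop lowest 1 (383) and highest 1 (612)
Remaining (n=8): Σ = 3755, mean = 3755/8 = 469.375

469.4 ms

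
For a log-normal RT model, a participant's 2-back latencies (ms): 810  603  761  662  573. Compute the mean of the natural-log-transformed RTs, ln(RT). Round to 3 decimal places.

6.516

ln(RT): 6.6970, 6.4019, 6.6346, 6.4953, 6.3509
Σ ln(RT) = 32.5797
Mean = 32.5797/5 = 6.51595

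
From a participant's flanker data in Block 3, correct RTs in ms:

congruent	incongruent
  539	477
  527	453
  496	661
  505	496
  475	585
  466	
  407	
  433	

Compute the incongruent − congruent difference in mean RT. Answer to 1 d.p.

53.4 ms

M(congruent) = 3848/8 = 481.000
M(incongruent) = 2672/5 = 534.400
Difference = 534.400 − 481.000 = 53.400 ms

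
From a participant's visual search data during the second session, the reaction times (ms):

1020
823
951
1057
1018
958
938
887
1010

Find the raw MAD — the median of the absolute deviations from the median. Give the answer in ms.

Sorted: 823, 887, 938, 951, 958, 1010, 1018, 1020, 1057 → median = 958
|x − 958|: 62, 135, 7, 99, 60, 0, 20, 71, 52
Sorted deviations: 0, 7, 20, 52, 60, 62, 71, 99, 135 → MAD = 60

60 ms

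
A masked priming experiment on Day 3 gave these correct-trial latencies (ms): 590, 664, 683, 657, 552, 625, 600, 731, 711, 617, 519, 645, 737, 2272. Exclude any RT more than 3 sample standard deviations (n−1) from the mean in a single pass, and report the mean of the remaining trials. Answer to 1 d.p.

640.8 ms

n = 14, ΣRT = 10603, M = 757.357
Σ(x−M)² = 2523315.21; s = √(2523315.21/13) = 440.569
Cutoffs: 757.357 ± 3·440.569 → [-564.4, 2079.1]
Outside: 2272 → excluded.
Retained (n=13): Σ = 8331, mean = 8331/13 = 640.846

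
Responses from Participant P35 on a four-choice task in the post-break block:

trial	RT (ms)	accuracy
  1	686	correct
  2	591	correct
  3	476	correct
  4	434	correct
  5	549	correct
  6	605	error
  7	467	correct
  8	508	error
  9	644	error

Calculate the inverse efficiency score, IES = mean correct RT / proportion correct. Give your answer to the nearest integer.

801 ms

Correct trials (n=6): 686, 591, 476, 434, 549, 467
Mean correct RT = 3203/6 = 533.8333 ms
Proportion correct = 6/9
IES = 533.8333 / (6/9) = 800.750 ms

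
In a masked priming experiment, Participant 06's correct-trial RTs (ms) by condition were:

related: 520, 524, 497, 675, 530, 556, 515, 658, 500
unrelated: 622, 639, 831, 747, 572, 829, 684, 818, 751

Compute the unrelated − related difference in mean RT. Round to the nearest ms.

M(related) = 4975/9 = 552.778
M(unrelated) = 6493/9 = 721.444
Difference = 721.444 − 552.778 = 168.667 ms

169 ms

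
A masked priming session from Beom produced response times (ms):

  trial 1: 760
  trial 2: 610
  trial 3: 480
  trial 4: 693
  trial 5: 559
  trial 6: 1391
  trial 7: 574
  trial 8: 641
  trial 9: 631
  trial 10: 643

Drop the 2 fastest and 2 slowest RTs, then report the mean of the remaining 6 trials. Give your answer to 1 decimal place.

Sorted: 480, 559, 574, 610, 631, 641, 643, 693, 760, 1391
Drop lowest 2 (480, 559) and highest 2 (760, 1391)
Remaining (n=6): Σ = 3792, mean = 3792/6 = 632.000

632.0 ms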